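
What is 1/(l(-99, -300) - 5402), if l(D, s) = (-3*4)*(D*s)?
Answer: -1/361802 ≈ -2.7639e-6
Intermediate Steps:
l(D, s) = -12*D*s
1/(l(-99, -300) - 5402) = 1/(-12*(-99)*(-300) - 5402) = 1/(-356400 - 5402) = 1/(-361802) = -1/361802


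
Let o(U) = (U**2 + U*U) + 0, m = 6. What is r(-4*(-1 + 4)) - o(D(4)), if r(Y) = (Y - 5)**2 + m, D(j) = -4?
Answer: 263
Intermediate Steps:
r(Y) = 6 + (-5 + Y)**2 (r(Y) = (Y - 5)**2 + 6 = (-5 + Y)**2 + 6 = 6 + (-5 + Y)**2)
o(U) = 2*U**2 (o(U) = (U**2 + U**2) + 0 = 2*U**2 + 0 = 2*U**2)
r(-4*(-1 + 4)) - o(D(4)) = (6 + (-5 - 4*(-1 + 4))**2) - 2*(-4)**2 = (6 + (-5 - 4*3)**2) - 2*16 = (6 + (-5 - 12)**2) - 1*32 = (6 + (-17)**2) - 32 = (6 + 289) - 32 = 295 - 32 = 263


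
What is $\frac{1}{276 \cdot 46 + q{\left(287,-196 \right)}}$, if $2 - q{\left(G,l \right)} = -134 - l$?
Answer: $\frac{1}{12636} \approx 7.9139 \cdot 10^{-5}$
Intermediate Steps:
$q{\left(G,l \right)} = 136 + l$ ($q{\left(G,l \right)} = 2 - \left(-134 - l\right) = 2 + \left(134 + l\right) = 136 + l$)
$\frac{1}{276 \cdot 46 + q{\left(287,-196 \right)}} = \frac{1}{276 \cdot 46 + \left(136 - 196\right)} = \frac{1}{12696 - 60} = \frac{1}{12636}$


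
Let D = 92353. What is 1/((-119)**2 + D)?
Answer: 1/106514 ≈ 9.3884e-6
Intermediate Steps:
1/((-119)**2 + D) = 1/((-119)**2 + 92353) = 1/(14161 + 92353) = 1/106514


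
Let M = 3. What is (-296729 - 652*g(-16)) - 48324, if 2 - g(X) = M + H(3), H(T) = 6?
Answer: -340489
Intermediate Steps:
g(X) = -7 (g(X) = 2 - (3 + 6) = 2 - 1*9 = 2 - 9 = -7)
(-296729 - 652*g(-16)) - 48324 = (-296729 - 652*(-7)) - 48324 = (-296729 + 4564) - 48324 = -292165 - 48324 = -340489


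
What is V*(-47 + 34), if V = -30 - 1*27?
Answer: 741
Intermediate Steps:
V = -57 (V = -30 - 27 = -57)
V*(-47 + 34) = -57*(-47 + 34) = -57*(-13) = 741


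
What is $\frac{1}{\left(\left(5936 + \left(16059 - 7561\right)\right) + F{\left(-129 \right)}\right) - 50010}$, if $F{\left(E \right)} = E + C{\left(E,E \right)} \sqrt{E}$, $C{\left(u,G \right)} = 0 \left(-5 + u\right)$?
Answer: $- \frac{1}{35705} \approx -2.8007 \cdot 10^{-5}$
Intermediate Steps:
$C{\left(u,G \right)} = 0$
$F{\left(E \right)} = E$ ($F{\left(E \right)} = E + 0 \sqrt{E} = E + 0 = E$)
$\frac{1}{\left(\left(5936 + \left(16059 - 7561\right)\right) + F{\left(-129 \right)}\right) - 50010} = \frac{1}{\left(\left(5936 + \left(16059 - 7561\right)\right) - 129\right) - 50010} = \frac{1}{\left(\left(5936 + 8498\right) - 129\right) - 50010} = \frac{1}{\left(14434 - 129\right) - 50010} = \frac{1}{14305 - 50010} = \frac{1}{-35705} = - \frac{1}{35705}$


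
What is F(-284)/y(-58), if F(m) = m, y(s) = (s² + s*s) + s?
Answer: -142/3335 ≈ -0.042579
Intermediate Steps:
y(s) = s + 2*s² (y(s) = (s² + s²) + s = 2*s² + s = s + 2*s²)
F(-284)/y(-58) = -284*(-1/(58*(1 + 2*(-58)))) = -284*(-1/(58*(1 - 116))) = -284/((-58*(-115))) = -284/6670 = -284*1/6670 = -142/3335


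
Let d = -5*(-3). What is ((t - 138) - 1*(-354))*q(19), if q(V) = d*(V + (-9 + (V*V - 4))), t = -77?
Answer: 765195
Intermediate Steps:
d = 15
q(V) = -195 + 15*V + 15*V² (q(V) = 15*(V + (-9 + (V*V - 4))) = 15*(V + (-9 + (V² - 4))) = 15*(V + (-9 + (-4 + V²))) = 15*(V + (-13 + V²)) = 15*(-13 + V + V²) = -195 + 15*V + 15*V²)
((t - 138) - 1*(-354))*q(19) = ((-77 - 138) - 1*(-354))*(-195 + 15*19 + 15*19²) = (-215 + 354)*(-195 + 285 + 15*361) = 139*(-195 + 285 + 5415) = 139*5505 = 765195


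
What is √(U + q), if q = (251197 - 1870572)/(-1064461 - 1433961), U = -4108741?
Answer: I*√25647219468738097994/2498422 ≈ 2027.0*I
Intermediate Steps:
q = 1619375/2498422 (q = -1619375/(-2498422) = -1619375*(-1/2498422) = 1619375/2498422 ≈ 0.64816)
√(U + q) = √(-4108741 + 1619375/2498422) = √(-10265367287327/2498422) = I*√25647219468738097994/2498422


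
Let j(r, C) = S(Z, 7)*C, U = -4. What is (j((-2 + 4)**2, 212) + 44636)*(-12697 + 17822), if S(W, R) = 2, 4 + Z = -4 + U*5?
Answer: 230932500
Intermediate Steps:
Z = -28 (Z = -4 + (-4 - 4*5) = -4 + (-4 - 20) = -4 - 24 = -28)
j(r, C) = 2*C
(j((-2 + 4)**2, 212) + 44636)*(-12697 + 17822) = (2*212 + 44636)*(-12697 + 17822) = (424 + 44636)*5125 = 45060*5125 = 230932500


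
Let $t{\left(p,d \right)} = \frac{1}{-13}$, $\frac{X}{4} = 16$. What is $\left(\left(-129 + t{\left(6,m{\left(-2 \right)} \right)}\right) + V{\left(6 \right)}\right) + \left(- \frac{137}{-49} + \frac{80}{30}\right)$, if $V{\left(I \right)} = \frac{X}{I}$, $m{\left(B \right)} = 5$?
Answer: $- \frac{215843}{1911} \approx -112.95$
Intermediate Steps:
$X = 64$ ($X = 4 \cdot 16 = 64$)
$V{\left(I \right)} = \frac{64}{I}$
$t{\left(p,d \right)} = - \frac{1}{13}$
$\left(\left(-129 + t{\left(6,m{\left(-2 \right)} \right)}\right) + V{\left(6 \right)}\right) + \left(- \frac{137}{-49} + \frac{80}{30}\right) = \left(\left(-129 - \frac{1}{13}\right) + \frac{64}{6}\right) + \left(- \frac{137}{-49} + \frac{80}{30}\right) = \left(- \frac{1678}{13} + 64 \cdot \frac{1}{6}\right) + \left(\left(-137\right) \left(- \frac{1}{49}\right) + 80 \cdot \frac{1}{30}\right) = \left(- \frac{1678}{13} + \frac{32}{3}\right) + \left(\frac{137}{49} + \frac{8}{3}\right) = - \frac{4618}{39} + \frac{803}{147} = - \frac{215843}{1911}$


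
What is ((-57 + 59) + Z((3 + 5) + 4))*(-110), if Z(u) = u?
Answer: -1540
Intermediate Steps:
((-57 + 59) + Z((3 + 5) + 4))*(-110) = ((-57 + 59) + ((3 + 5) + 4))*(-110) = (2 + (8 + 4))*(-110) = (2 + 12)*(-110) = 14*(-110) = -1540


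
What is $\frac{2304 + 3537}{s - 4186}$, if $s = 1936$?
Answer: $- \frac{649}{250} \approx -2.596$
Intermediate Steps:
$\frac{2304 + 3537}{s - 4186} = \frac{2304 + 3537}{1936 - 4186} = \frac{5841}{-2250} = 5841 \left(- \frac{1}{2250}\right) = - \frac{649}{250}$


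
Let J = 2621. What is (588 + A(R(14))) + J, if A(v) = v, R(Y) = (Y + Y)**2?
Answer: 3993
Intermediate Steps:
R(Y) = 4*Y**2 (R(Y) = (2*Y)**2 = 4*Y**2)
(588 + A(R(14))) + J = (588 + 4*14**2) + 2621 = (588 + 4*196) + 2621 = (588 + 784) + 2621 = 1372 + 2621 = 3993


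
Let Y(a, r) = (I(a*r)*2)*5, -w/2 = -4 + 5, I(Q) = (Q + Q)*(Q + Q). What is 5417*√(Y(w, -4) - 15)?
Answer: 5417*√2545 ≈ 2.7328e+5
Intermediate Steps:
I(Q) = 4*Q² (I(Q) = (2*Q)*(2*Q) = 4*Q²)
w = -2 (w = -2*(-4 + 5) = -2*1 = -2)
Y(a, r) = 40*a²*r² (Y(a, r) = ((4*(a*r)²)*2)*5 = ((4*(a²*r²))*2)*5 = ((4*a²*r²)*2)*5 = (8*a²*r²)*5 = 40*a²*r²)
5417*√(Y(w, -4) - 15) = 5417*√(40*(-2)²*(-4)² - 15) = 5417*√(40*4*16 - 15) = 5417*√(2560 - 15) = 5417*√2545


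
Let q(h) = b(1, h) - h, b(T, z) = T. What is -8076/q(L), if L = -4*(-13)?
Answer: 2692/17 ≈ 158.35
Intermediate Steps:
L = 52
q(h) = 1 - h
-8076/q(L) = -8076/(1 - 1*52) = -8076/(1 - 52) = -8076/(-51) = -8076*(-1/51) = 2692/17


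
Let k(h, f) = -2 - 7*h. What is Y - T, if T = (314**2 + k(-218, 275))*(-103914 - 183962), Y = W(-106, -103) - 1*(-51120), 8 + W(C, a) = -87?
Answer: 28822196145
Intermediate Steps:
W(C, a) = -95 (W(C, a) = -8 - 87 = -95)
Y = 51025 (Y = -95 - 1*(-51120) = -95 + 51120 = 51025)
T = -28822145120 (T = (314**2 + (-2 - 7*(-218)))*(-103914 - 183962) = (98596 + (-2 + 1526))*(-287876) = (98596 + 1524)*(-287876) = 100120*(-287876) = -28822145120)
Y - T = 51025 - 1*(-28822145120) = 51025 + 28822145120 = 28822196145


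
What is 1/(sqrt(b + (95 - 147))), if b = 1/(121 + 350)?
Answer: -I*sqrt(11535261)/24491 ≈ -0.13868*I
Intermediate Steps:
b = 1/471 ≈ 0.0021231
1/(sqrt(b + (95 - 147))) = 1/(sqrt(1/471 + (95 - 147))) = 1/(sqrt(1/471 - 52)) = 1/(sqrt(-24491/471)) = 1/(I*sqrt(11535261)/471) = -I*sqrt(11535261)/24491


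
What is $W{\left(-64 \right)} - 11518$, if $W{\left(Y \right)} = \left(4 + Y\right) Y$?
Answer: $-7678$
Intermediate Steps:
$W{\left(Y \right)} = Y \left(4 + Y\right)$
$W{\left(-64 \right)} - 11518 = - 64 \left(4 - 64\right) - 11518 = \left(-64\right) \left(-60\right) - 11518 = 3840 - 11518 = -7678$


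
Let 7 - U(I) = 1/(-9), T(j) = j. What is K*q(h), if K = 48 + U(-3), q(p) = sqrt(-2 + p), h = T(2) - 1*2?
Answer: 496*I*sqrt(2)/9 ≈ 77.939*I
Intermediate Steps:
U(I) = 64/9 (U(I) = 7 - 1/(-9) = 7 - 1*(-1/9) = 7 + 1/9 = 64/9)
h = 0 (h = 2 - 1*2 = 2 - 2 = 0)
K = 496/9 (K = 48 + 64/9 = 496/9 ≈ 55.111)
K*q(h) = 496*sqrt(-2 + 0)/9 = 496*sqrt(-2)/9 = 496*(I*sqrt(2))/9 = 496*I*sqrt(2)/9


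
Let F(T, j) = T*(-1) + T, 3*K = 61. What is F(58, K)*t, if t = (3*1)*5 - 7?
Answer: 0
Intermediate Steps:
t = 8 (t = 3*5 - 7 = 15 - 7 = 8)
K = 61/3 (K = (⅓)*61 = 61/3 ≈ 20.333)
F(T, j) = 0 (F(T, j) = -T + T = 0)
F(58, K)*t = 0*8 = 0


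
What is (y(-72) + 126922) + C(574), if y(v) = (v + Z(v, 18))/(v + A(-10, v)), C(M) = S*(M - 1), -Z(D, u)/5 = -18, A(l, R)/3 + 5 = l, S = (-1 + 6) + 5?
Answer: 1724474/13 ≈ 1.3265e+5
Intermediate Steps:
S = 10 (S = 5 + 5 = 10)
A(l, R) = -15 + 3*l
Z(D, u) = 90 (Z(D, u) = -5*(-18) = 90)
C(M) = -10 + 10*M (C(M) = 10*(M - 1) = 10*(-1 + M) = -10 + 10*M)
y(v) = (90 + v)/(-45 + v) (y(v) = (v + 90)/(v + (-15 + 3*(-10))) = (90 + v)/(v + (-15 - 30)) = (90 + v)/(v - 45) = (90 + v)/(-45 + v))
(y(-72) + 126922) + C(574) = ((90 - 72)/(-45 - 72) + 126922) + (-10 + 10*574) = (18/(-117) + 126922) + (-10 + 5740) = (-1/117*18 + 126922) + 5730 = (-2/13 + 126922) + 5730 = 1649984/13 + 5730 = 1724474/13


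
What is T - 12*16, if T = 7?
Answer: -185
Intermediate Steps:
T - 12*16 = 7 - 12*16 = 7 - 192 = -185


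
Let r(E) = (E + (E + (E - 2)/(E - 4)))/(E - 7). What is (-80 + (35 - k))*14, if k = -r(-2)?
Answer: -16870/27 ≈ -624.81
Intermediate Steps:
r(E) = (2*E + (-2 + E)/(-4 + E))/(-7 + E) (r(E) = (E + (E + (-2 + E)/(-4 + E)))/(-7 + E) = (2*E + (-2 + E)/(-4 + E))/(-7 + E))
k = -10/27 (k = -(-2 - 7*(-2) + 2*(-2)²)/(28 + (-2)² - 11*(-2)) = -(-2 + 14 + 2*4)/(28 + 4 + 22) = -(-2 + 14 + 8)/54 = -20/54 = -1*10/27 = -10/27 ≈ -0.37037)
(-80 + (35 - k))*14 = (-80 + (35 - 1*(-10/27)))*14 = (-80 + (35 + 10/27))*14 = (-80 + 955/27)*14 = -1205/27*14 = -16870/27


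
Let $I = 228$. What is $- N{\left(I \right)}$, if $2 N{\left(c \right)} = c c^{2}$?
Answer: $-5926176$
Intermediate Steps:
$N{\left(c \right)} = \frac{c^{3}}{2}$ ($N{\left(c \right)} = \frac{c c^{2}}{2} = \frac{c^{3}}{2}$)
$- N{\left(I \right)} = - \frac{228^{3}}{2} = - \frac{11852352}{2} = \left(-1\right) 5926176 = -5926176$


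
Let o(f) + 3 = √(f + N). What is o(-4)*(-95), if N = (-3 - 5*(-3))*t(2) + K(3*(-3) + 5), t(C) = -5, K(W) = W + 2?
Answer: 285 - 95*I*√66 ≈ 285.0 - 771.78*I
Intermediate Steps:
K(W) = 2 + W
N = -62 (N = (-3 - 5*(-3))*(-5) + (2 + (3*(-3) + 5)) = (-3 + 15)*(-5) + (2 + (-9 + 5)) = 12*(-5) + (2 - 4) = -60 - 2 = -62)
o(f) = -3 + √(-62 + f) (o(f) = -3 + √(f - 62) = -3 + √(-62 + f))
o(-4)*(-95) = (-3 + √(-62 - 4))*(-95) = (-3 + √(-66))*(-95) = (-3 + I*√66)*(-95) = 285 - 95*I*√66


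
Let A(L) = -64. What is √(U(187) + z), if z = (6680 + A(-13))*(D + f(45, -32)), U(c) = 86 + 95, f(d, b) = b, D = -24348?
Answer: I*√161297899 ≈ 12700.0*I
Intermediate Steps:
U(c) = 181
z = -161298080 (z = (6680 - 64)*(-24348 - 32) = 6616*(-24380) = -161298080)
√(U(187) + z) = √(181 - 161298080) = √(-161297899) = I*√161297899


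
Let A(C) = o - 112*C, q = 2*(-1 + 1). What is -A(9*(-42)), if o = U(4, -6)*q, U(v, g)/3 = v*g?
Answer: -42336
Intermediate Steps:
U(v, g) = 3*g*v (U(v, g) = 3*(v*g) = 3*(g*v) = 3*g*v)
q = 0 (q = 2*0 = 0)
o = 0 (o = (3*(-6)*4)*0 = -72*0 = 0)
A(C) = -112*C (A(C) = 0 - 112*C = -112*C)
-A(9*(-42)) = -(-112)*9*(-42) = -(-112)*(-378) = -1*42336 = -42336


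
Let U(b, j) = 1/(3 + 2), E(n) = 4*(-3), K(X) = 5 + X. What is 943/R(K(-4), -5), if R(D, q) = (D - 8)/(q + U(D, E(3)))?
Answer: 22632/35 ≈ 646.63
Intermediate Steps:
E(n) = -12
U(b, j) = ⅕ (U(b, j) = 1/5 = ⅕)
R(D, q) = (-8 + D)/(⅕ + q) (R(D, q) = (D - 8)/(q + ⅕) = (-8 + D)/(⅕ + q))
943/R(K(-4), -5) = 943/((5*(-8 + (5 - 4))/(1 + 5*(-5)))) = 943/((5*(-8 + 1)/(1 - 25))) = 943/((5*(-7)/(-24))) = 943/((5*(-1/24)*(-7))) = 943/(35/24) = 943*(24/35) = 22632/35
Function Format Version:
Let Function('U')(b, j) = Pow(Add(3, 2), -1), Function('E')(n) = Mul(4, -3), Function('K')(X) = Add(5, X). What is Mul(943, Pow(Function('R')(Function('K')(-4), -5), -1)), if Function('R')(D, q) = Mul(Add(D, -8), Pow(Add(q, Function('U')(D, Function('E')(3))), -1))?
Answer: Rational(22632, 35) ≈ 646.63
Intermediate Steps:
Function('E')(n) = -12
Function('U')(b, j) = Rational(1, 5) (Function('U')(b, j) = Pow(5, -1) = Rational(1, 5))
Function('R')(D, q) = Mul(Pow(Add(Rational(1, 5), q), -1), Add(-8, D)) (Function('R')(D, q) = Mul(Add(D, -8), Pow(Add(q, Rational(1, 5)), -1)) = Mul(Add(-8, D), Pow(Add(Rational(1, 5), q), -1)) = Mul(Pow(Add(Rational(1, 5), q), -1), Add(-8, D)))
Mul(943, Pow(Function('R')(Function('K')(-4), -5), -1)) = Mul(943, Pow(Mul(5, Pow(Add(1, Mul(5, -5)), -1), Add(-8, Add(5, -4))), -1)) = Mul(943, Pow(Mul(5, Pow(Add(1, -25), -1), Add(-8, 1)), -1)) = Mul(943, Pow(Mul(5, Pow(-24, -1), -7), -1)) = Mul(943, Pow(Mul(5, Rational(-1, 24), -7), -1)) = Mul(943, Pow(Rational(35, 24), -1)) = Mul(943, Rational(24, 35)) = Rational(22632, 35)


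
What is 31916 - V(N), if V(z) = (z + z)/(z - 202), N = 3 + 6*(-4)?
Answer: 7117226/223 ≈ 31916.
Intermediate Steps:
N = -21 (N = 3 - 24 = -21)
V(z) = 2*z/(-202 + z) (V(z) = (2*z)/(-202 + z) = 2*z/(-202 + z))
31916 - V(N) = 31916 - 2*(-21)/(-202 - 21) = 31916 - 2*(-21)/(-223) = 31916 - 2*(-21)*(-1)/223 = 31916 - 1*42/223 = 31916 - 42/223 = 7117226/223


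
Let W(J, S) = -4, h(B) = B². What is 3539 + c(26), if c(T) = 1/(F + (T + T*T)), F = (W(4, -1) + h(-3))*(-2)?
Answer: 2448989/692 ≈ 3539.0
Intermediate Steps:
F = -10 (F = (-4 + (-3)²)*(-2) = (-4 + 9)*(-2) = 5*(-2) = -10)
c(T) = 1/(-10 + T + T²) (c(T) = 1/(-10 + (T + T*T)) = 1/(-10 + (T + T²)) = 1/(-10 + T + T²))
3539 + c(26) = 3539 + 1/(-10 + 26 + 26²) = 3539 + 1/(-10 + 26 + 676) = 3539 + 1/692 = 2448989/692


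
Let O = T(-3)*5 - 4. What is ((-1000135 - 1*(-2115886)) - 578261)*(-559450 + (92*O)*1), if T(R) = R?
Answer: -301638313020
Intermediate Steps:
O = -19 (O = -3*5 - 4 = -15 - 4 = -19)
((-1000135 - 1*(-2115886)) - 578261)*(-559450 + (92*O)*1) = ((-1000135 - 1*(-2115886)) - 578261)*(-559450 + (92*(-19))*1) = ((-1000135 + 2115886) - 578261)*(-559450 - 1748*1) = (1115751 - 578261)*(-559450 - 1748) = 537490*(-561198) = -301638313020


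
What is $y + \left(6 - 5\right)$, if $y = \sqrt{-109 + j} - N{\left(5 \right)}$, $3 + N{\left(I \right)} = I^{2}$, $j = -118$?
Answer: $-21 + i \sqrt{227} \approx -21.0 + 15.067 i$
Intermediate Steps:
$N{\left(I \right)} = -3 + I^{2}$
$y = -22 + i \sqrt{227}$ ($y = \sqrt{-109 - 118} - \left(-3 + 5^{2}\right) = \sqrt{-227} - \left(-3 + 25\right) = i \sqrt{227} - 22 = -22 + i \sqrt{227} \approx -22.0 + 15.067 i$)
$y + \left(6 - 5\right) = \left(-22 + i \sqrt{227}\right) + \left(6 - 5\right) = \left(-22 + i \sqrt{227}\right) + 1 = -21 + i \sqrt{227}$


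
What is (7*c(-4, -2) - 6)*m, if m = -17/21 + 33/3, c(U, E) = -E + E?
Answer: -428/7 ≈ -61.143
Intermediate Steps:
c(U, E) = 0
m = 214/21 (m = -17*1/21 + 33*(⅓) = -17/21 + 11 = 214/21 ≈ 10.190)
(7*c(-4, -2) - 6)*m = (7*0 - 6)*(214/21) = (0 - 6)*(214/21) = -6*214/21 = -428/7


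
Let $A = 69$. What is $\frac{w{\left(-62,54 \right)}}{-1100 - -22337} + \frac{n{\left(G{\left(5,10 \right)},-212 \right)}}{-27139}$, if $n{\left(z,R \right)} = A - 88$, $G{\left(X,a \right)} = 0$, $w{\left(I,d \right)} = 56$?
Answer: $\frac{1923287}{576350943} \approx 0.003337$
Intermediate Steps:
$n{\left(z,R \right)} = -19$ ($n{\left(z,R \right)} = 69 - 88 = -19$)
$\frac{w{\left(-62,54 \right)}}{-1100 - -22337} + \frac{n{\left(G{\left(5,10 \right)},-212 \right)}}{-27139} = \frac{56}{-1100 - -22337} - \frac{19}{-27139} = \frac{56}{-1100 + 22337} - - \frac{19}{27139} = \frac{56}{21237} + \frac{19}{27139} = \frac{1923287}{576350943}$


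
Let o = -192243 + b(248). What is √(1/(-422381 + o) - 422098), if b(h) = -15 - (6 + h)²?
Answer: I*√194693341567603605/679155 ≈ 649.69*I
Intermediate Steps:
o = -256774 (o = -192243 + (-15 - (6 + 248)²) = -192243 + (-15 - 1*254²) = -192243 + (-15 - 1*64516) = -192243 + (-15 - 64516) = -192243 - 64531 = -256774)
√(1/(-422381 + o) - 422098) = √(1/(-422381 - 256774) - 422098) = √(1/(-679155) - 422098) = √(-1/679155 - 422098) = √(-286669967191/679155) = I*√194693341567603605/679155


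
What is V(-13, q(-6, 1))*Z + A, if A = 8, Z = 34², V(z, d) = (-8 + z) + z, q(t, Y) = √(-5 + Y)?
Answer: -39296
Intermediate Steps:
V(z, d) = -8 + 2*z
Z = 1156
V(-13, q(-6, 1))*Z + A = (-8 + 2*(-13))*1156 + 8 = (-8 - 26)*1156 + 8 = -34*1156 + 8 = -39304 + 8 = -39296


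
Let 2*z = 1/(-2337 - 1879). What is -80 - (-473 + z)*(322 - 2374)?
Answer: -2046185521/2108 ≈ -9.7068e+5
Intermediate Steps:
z = -1/8432 (z = 1/(2*(-2337 - 1879)) = (½)/(-4216) = (½)*(-1/4216) = -1/8432 ≈ -0.00011860)
-80 - (-473 + z)*(322 - 2374) = -80 - (-473 - 1/8432)*(322 - 2374) = -80 - (-3988337)*(-2052)/8432 = -80 - 1*2046016881/2108 = -80 - 2046016881/2108 = -2046185521/2108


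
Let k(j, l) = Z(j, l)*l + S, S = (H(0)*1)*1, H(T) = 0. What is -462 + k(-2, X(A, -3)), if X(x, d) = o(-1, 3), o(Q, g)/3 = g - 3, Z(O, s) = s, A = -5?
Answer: -462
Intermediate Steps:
o(Q, g) = -9 + 3*g (o(Q, g) = 3*(g - 3) = 3*(-3 + g) = -9 + 3*g)
X(x, d) = 0 (X(x, d) = -9 + 3*3 = -9 + 9 = 0)
S = 0 (S = (0*1)*1 = 0*1 = 0)
k(j, l) = l² (k(j, l) = l*l + 0 = l² + 0 = l²)
-462 + k(-2, X(A, -3)) = -462 + 0² = -462 + 0 = -462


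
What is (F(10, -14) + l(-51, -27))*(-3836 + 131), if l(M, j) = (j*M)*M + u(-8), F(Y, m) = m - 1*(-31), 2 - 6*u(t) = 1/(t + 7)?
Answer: 520252395/2 ≈ 2.6013e+8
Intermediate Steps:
u(t) = 1/3 - 1/(6*(7 + t)) (u(t) = 1/3 - 1/(6*(t + 7)) = 1/3 - 1/(6*(7 + t)))
F(Y, m) = 31 + m (F(Y, m) = m + 31 = 31 + m)
l(M, j) = 1/2 + j*M**2 (l(M, j) = (j*M)*M + (13 + 2*(-8))/(6*(7 - 8)) = (M*j)*M + (1/6)*(13 - 16)/(-1) = j*M**2 + (1/6)*(-1)*(-3) = j*M**2 + 1/2 = 1/2 + j*M**2)
(F(10, -14) + l(-51, -27))*(-3836 + 131) = ((31 - 14) + (1/2 - 27*(-51)**2))*(-3836 + 131) = (17 + (1/2 - 27*2601))*(-3705) = (17 + (1/2 - 70227))*(-3705) = (17 - 140453/2)*(-3705) = -140419/2*(-3705) = 520252395/2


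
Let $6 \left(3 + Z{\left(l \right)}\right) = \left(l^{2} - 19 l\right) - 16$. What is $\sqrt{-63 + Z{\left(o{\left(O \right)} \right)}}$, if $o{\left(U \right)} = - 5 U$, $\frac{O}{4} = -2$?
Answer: $\frac{\sqrt{642}}{3} \approx 8.4459$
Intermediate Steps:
$O = -8$ ($O = 4 \left(-2\right) = -8$)
$Z{\left(l \right)} = - \frac{17}{3} - \frac{19 l}{6} + \frac{l^{2}}{6}$ ($Z{\left(l \right)} = -3 + \frac{\left(l^{2} - 19 l\right) - 16}{6} = -3 + \frac{-16 + l^{2} - 19 l}{6} = -3 - \left(\frac{8}{3} - \frac{l^{2}}{6} + \frac{19 l}{6}\right) = - \frac{17}{3} - \frac{19 l}{6} + \frac{l^{2}}{6}$)
$\sqrt{-63 + Z{\left(o{\left(O \right)} \right)}} = \sqrt{-63 - \left(\frac{17}{3} - \frac{800}{3} + \frac{19}{6} \left(-5\right) \left(-8\right)\right)} = \sqrt{-63 - \left(\frac{397}{3} - \frac{800}{3}\right)} = \sqrt{-63 - - \frac{403}{3}} = \sqrt{-63 + \frac{403}{3}} = \sqrt{\frac{214}{3}} = \frac{\sqrt{642}}{3}$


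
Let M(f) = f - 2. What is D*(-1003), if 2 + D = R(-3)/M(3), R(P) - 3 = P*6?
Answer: 17051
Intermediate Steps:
R(P) = 3 + 6*P (R(P) = 3 + P*6 = 3 + 6*P)
M(f) = -2 + f
D = -17 (D = -2 + (3 + 6*(-3))/(-2 + 3) = -2 + (3 - 18)/1 = -2 - 15*1 = -2 - 15 = -17)
D*(-1003) = -17*(-1003) = 17051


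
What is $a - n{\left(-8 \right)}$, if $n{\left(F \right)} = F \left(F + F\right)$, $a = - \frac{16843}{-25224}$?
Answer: $- \frac{3211829}{25224} \approx -127.33$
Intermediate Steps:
$a = \frac{16843}{25224}$ ($a = \left(-16843\right) \left(- \frac{1}{25224}\right) = \frac{16843}{25224} \approx 0.66774$)
$n{\left(F \right)} = 2 F^{2}$ ($n{\left(F \right)} = F 2 F = 2 F^{2}$)
$a - n{\left(-8 \right)} = \frac{16843}{25224} - 2 \left(-8\right)^{2} = \frac{16843}{25224} - 2 \cdot 64 = \frac{16843}{25224} - 128 = - \frac{3211829}{25224}$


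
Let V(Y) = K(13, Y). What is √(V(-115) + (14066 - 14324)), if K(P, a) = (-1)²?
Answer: I*√257 ≈ 16.031*I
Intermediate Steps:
K(P, a) = 1
V(Y) = 1
√(V(-115) + (14066 - 14324)) = √(1 + (14066 - 14324)) = √(1 - 258) = √(-257) = I*√257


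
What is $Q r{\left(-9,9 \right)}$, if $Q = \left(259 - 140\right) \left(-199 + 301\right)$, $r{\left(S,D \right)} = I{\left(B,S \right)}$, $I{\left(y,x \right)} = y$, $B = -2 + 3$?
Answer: $12138$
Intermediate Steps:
$B = 1$
$r{\left(S,D \right)} = 1$
$Q = 12138$ ($Q = 119 \cdot 102 = 12138$)
$Q r{\left(-9,9 \right)} = 12138 \cdot 1 = 12138$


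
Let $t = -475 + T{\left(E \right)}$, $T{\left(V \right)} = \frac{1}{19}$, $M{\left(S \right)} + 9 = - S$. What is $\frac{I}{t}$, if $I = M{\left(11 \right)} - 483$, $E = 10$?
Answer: $\frac{9557}{9024} \approx 1.0591$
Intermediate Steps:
$M{\left(S \right)} = -9 - S$
$T{\left(V \right)} = \frac{1}{19}$
$t = - \frac{9024}{19}$ ($t = -475 + \frac{1}{19} = - \frac{9024}{19} \approx -474.95$)
$I = -503$ ($I = \left(-9 - 11\right) - 483 = -20 - 483 = -503$)
$\frac{I}{t} = - \frac{503}{- \frac{9024}{19}} = \left(-503\right) \left(- \frac{19}{9024}\right) = \frac{9557}{9024}$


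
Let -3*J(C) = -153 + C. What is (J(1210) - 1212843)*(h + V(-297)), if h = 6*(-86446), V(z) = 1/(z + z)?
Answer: 560666476536185/891 ≈ 6.2926e+11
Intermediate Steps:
J(C) = 51 - C/3 (J(C) = -(-153 + C)/3 = 51 - C/3)
V(z) = 1/(2*z)
h = -518676
(J(1210) - 1212843)*(h + V(-297)) = ((51 - ⅓*1210) - 1212843)*(-518676 + (½)/(-297)) = ((51 - 1210/3) - 1212843)*(-518676 + (½)*(-1/297)) = (-1057/3 - 1212843)*(-518676 - 1/594) = -3639586/3*(-308093545/594) = 560666476536185/891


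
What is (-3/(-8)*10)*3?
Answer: 45/4 ≈ 11.250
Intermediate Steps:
(-3/(-8)*10)*3 = (-3*(-⅛)*10)*3 = ((3/8)*10)*3 = (15/4)*3 = 45/4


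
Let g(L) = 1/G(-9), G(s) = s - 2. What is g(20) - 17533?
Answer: -192864/11 ≈ -17533.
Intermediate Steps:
G(s) = -2 + s
g(L) = -1/11 (g(L) = 1/(-2 - 9) = 1/(-11) = -1/11)
g(20) - 17533 = -1/11 - 17533 = -192864/11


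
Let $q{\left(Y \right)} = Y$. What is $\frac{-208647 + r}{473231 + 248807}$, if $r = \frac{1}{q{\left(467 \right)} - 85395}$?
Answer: $- \frac{17719972417}{61321243264} \approx -0.28897$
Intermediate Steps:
$r = - \frac{1}{84928}$ ($r = \frac{1}{467 - 85395} = \frac{1}{-84928} = - \frac{1}{84928} \approx -1.1775 \cdot 10^{-5}$)
$\frac{-208647 + r}{473231 + 248807} = \frac{-208647 - \frac{1}{84928}}{473231 + 248807} = - \frac{17719972417}{84928 \cdot 722038} = \left(- \frac{17719972417}{84928}\right) \frac{1}{722038} = - \frac{17719972417}{61321243264}$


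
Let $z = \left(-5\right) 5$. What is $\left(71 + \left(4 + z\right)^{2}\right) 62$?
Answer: $31744$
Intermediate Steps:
$z = -25$
$\left(71 + \left(4 + z\right)^{2}\right) 62 = \left(71 + \left(4 - 25\right)^{2}\right) 62 = \left(71 + \left(-21\right)^{2}\right) 62 = \left(71 + 441\right) 62 = 512 \cdot 62 = 31744$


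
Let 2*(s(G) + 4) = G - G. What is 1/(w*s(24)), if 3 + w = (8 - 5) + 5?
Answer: -1/20 ≈ -0.050000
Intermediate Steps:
w = 5 (w = -3 + ((8 - 5) + 5) = -3 + (3 + 5) = -3 + 8 = 5)
s(G) = -4 (s(G) = -4 + (G - G)/2 = -4 + (1/2)*0 = -4 + 0 = -4)
1/(w*s(24)) = 1/(5*(-4)) = 1/(-20) = -1/20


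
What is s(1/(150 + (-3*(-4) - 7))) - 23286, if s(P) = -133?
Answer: -23419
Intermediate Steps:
s(1/(150 + (-3*(-4) - 7))) - 23286 = -133 - 23286 = -23419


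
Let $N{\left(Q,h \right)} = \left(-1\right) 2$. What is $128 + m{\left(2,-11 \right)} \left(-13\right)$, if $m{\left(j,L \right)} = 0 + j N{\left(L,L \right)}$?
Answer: $180$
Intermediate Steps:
$N{\left(Q,h \right)} = -2$
$m{\left(j,L \right)} = - 2 j$ ($m{\left(j,L \right)} = 0 + j \left(-2\right) = 0 - 2 j = - 2 j$)
$128 + m{\left(2,-11 \right)} \left(-13\right) = 128 + \left(-2\right) 2 \left(-13\right) = 128 - -52 = 128 + 52 = 180$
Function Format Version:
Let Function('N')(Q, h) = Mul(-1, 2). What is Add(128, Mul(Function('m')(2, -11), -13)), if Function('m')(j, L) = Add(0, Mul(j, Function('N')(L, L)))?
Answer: 180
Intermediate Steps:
Function('N')(Q, h) = -2
Function('m')(j, L) = Mul(-2, j) (Function('m')(j, L) = Add(0, Mul(j, -2)) = Add(0, Mul(-2, j)) = Mul(-2, j))
Add(128, Mul(Function('m')(2, -11), -13)) = Add(128, Mul(Mul(-2, 2), -13)) = Add(128, Mul(-4, -13)) = Add(128, 52) = 180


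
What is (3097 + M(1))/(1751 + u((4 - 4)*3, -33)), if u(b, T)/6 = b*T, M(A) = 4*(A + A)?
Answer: 3105/1751 ≈ 1.7733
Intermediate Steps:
M(A) = 8*A (M(A) = 4*(2*A) = 8*A)
u(b, T) = 6*T*b (u(b, T) = 6*(b*T) = 6*(T*b) = 6*T*b)
(3097 + M(1))/(1751 + u((4 - 4)*3, -33)) = (3097 + 8*1)/(1751 + 6*(-33)*((4 - 4)*3)) = (3097 + 8)/(1751 + 6*(-33)*(0*3)) = 3105/(1751 + 6*(-33)*0) = 3105/(1751 + 0) = 3105/1751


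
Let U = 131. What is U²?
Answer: 17161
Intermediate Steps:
U² = 131² = 17161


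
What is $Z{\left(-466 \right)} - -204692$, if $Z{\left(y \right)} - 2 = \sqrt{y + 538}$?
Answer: $204694 + 6 \sqrt{2} \approx 2.047 \cdot 10^{5}$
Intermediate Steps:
$Z{\left(y \right)} = 2 + \sqrt{538 + y}$ ($Z{\left(y \right)} = 2 + \sqrt{y + 538} = 2 + \sqrt{538 + y}$)
$Z{\left(-466 \right)} - -204692 = \left(2 + \sqrt{538 - 466}\right) - -204692 = \left(2 + \sqrt{72}\right) + 204692 = \left(2 + 6 \sqrt{2}\right) + 204692 = 204694 + 6 \sqrt{2}$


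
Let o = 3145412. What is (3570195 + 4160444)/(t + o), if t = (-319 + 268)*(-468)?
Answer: 7730639/3169280 ≈ 2.4392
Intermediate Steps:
t = 23868 (t = -51*(-468) = 23868)
(3570195 + 4160444)/(t + o) = (3570195 + 4160444)/(23868 + 3145412) = 7730639/3169280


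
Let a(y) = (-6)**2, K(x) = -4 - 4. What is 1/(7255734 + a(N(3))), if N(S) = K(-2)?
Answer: 1/7255770 ≈ 1.3782e-7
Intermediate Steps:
K(x) = -8
N(S) = -8
a(y) = 36
1/(7255734 + a(N(3))) = 1/(7255734 + 36) = 1/7255770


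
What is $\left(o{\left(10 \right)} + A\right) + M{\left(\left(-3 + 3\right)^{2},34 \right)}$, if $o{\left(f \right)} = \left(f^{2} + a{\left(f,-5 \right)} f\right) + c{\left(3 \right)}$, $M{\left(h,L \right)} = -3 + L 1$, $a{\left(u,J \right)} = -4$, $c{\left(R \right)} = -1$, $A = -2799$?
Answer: $-2709$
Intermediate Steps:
$M{\left(h,L \right)} = -3 + L$
$o{\left(f \right)} = -1 + f^{2} - 4 f$ ($o{\left(f \right)} = \left(f^{2} - 4 f\right) - 1 = -1 + f^{2} - 4 f$)
$\left(o{\left(10 \right)} + A\right) + M{\left(\left(-3 + 3\right)^{2},34 \right)} = \left(\left(-1 + 10^{2} - 40\right) - 2799\right) + \left(-3 + 34\right) = \left(\left(-1 + 100 - 40\right) - 2799\right) + 31 = \left(59 - 2799\right) + 31 = -2740 + 31 = -2709$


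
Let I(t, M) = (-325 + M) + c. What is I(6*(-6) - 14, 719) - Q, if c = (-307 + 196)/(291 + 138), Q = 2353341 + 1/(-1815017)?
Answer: -610701416284643/259547431 ≈ -2.3529e+6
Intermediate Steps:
Q = 4271353921796/1815017 (Q = 2353341 - 1/1815017 = 4271353921796/1815017 ≈ 2.3533e+6)
c = -37/143 (c = -111/429 = -111*1/429 = -37/143 ≈ -0.25874)
I(t, M) = -46512/143 + M (I(t, M) = (-325 + M) - 37/143 = -46512/143 + M)
I(6*(-6) - 14, 719) - Q = (-46512/143 + 719) - 1*4271353921796/1815017 = 56305/143 - 4271353921796/1815017 = -610701416284643/259547431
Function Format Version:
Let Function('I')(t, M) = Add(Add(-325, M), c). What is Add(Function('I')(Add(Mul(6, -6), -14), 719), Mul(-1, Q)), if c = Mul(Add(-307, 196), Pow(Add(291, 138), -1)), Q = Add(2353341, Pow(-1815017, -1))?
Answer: Rational(-610701416284643, 259547431) ≈ -2.3529e+6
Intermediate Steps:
Q = Rational(4271353921796, 1815017) (Q = Add(2353341, Rational(-1, 1815017)) = Rational(4271353921796, 1815017) ≈ 2.3533e+6)
c = Rational(-37, 143) (c = Mul(-111, Pow(429, -1)) = Mul(-111, Rational(1, 429)) = Rational(-37, 143) ≈ -0.25874)
Function('I')(t, M) = Add(Rational(-46512, 143), M) (Function('I')(t, M) = Add(Add(-325, M), Rational(-37, 143)) = Add(Rational(-46512, 143), M))
Add(Function('I')(Add(Mul(6, -6), -14), 719), Mul(-1, Q)) = Add(Add(Rational(-46512, 143), 719), Mul(-1, Rational(4271353921796, 1815017))) = Add(Rational(56305, 143), Rational(-4271353921796, 1815017)) = Rational(-610701416284643, 259547431)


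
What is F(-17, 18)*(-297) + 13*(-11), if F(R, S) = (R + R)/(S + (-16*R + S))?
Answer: -1543/14 ≈ -110.21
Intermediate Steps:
F(R, S) = 2*R/(-16*R + 2*S) (F(R, S) = (2*R)/(S + (S - 16*R)) = (2*R)/(-16*R + 2*S) = 2*R/(-16*R + 2*S))
F(-17, 18)*(-297) + 13*(-11) = -1*(-17)/(-1*18 + 8*(-17))*(-297) + 13*(-11) = -1*(-17)/(-18 - 136)*(-297) - 143 = -1*(-17)/(-154)*(-297) - 143 = -1*(-17)*(-1/154)*(-297) - 143 = -17/154*(-297) - 143 = 459/14 - 143 = -1543/14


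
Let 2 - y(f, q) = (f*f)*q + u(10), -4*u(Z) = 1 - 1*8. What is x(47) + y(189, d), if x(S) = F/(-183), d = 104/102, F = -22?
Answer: -453223441/12444 ≈ -36421.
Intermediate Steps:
u(Z) = 7/4 (u(Z) = -(1 - 1*8)/4 = -(1 - 8)/4 = -¼*(-7) = 7/4)
d = 52/51 (d = 104*(1/102) = 52/51 ≈ 1.0196)
x(S) = 22/183 (x(S) = -22/(-183) = -22*(-1/183) = 22/183)
y(f, q) = ¼ - q*f² (y(f, q) = 2 - ((f*f)*q + 7/4) = 2 - (f²*q + 7/4) = 2 - (q*f² + 7/4) = 2 - (7/4 + q*f²) = 2 + (-7/4 - q*f²) = ¼ - q*f²)
x(47) + y(189, d) = 22/183 + (¼ - 1*52/51*189²) = 22/183 + (¼ - 1*52/51*35721) = 22/183 + (¼ - 619164/17) = 22/183 - 2476639/68 = -453223441/12444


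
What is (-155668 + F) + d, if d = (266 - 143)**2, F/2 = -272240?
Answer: -685019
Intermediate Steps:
F = -544480 (F = 2*(-272240) = -544480)
d = 15129 (d = 123**2 = 15129)
(-155668 + F) + d = (-155668 - 544480) + 15129 = -700148 + 15129 = -685019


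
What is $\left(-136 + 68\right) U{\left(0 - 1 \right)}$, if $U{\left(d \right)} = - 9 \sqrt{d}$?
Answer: $612 i \approx 612.0 i$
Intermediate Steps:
$\left(-136 + 68\right) U{\left(0 - 1 \right)} = \left(-136 + 68\right) \left(- 9 \sqrt{0 - 1}\right) = - 68 \left(- 9 \sqrt{-1}\right) = - 68 \left(- 9 i\right) = 612 i$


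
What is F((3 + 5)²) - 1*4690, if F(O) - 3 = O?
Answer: -4623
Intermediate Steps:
F(O) = 3 + O
F((3 + 5)²) - 1*4690 = (3 + (3 + 5)²) - 1*4690 = (3 + 8²) - 4690 = (3 + 64) - 4690 = 67 - 4690 = -4623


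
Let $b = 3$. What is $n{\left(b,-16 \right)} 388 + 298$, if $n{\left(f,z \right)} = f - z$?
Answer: $7670$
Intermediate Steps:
$n{\left(b,-16 \right)} 388 + 298 = \left(3 - -16\right) 388 + 298 = \left(3 + 16\right) 388 + 298 = 19 \cdot 388 + 298 = 7372 + 298 = 7670$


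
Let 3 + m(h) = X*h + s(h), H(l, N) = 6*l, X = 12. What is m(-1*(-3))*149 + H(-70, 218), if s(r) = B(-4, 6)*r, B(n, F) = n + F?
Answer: 5391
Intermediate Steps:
B(n, F) = F + n
s(r) = 2*r (s(r) = (6 - 4)*r = 2*r)
m(h) = -3 + 14*h (m(h) = -3 + (12*h + 2*h) = -3 + 14*h)
m(-1*(-3))*149 + H(-70, 218) = (-3 + 14*(-1*(-3)))*149 + 6*(-70) = (-3 + 14*3)*149 - 420 = (-3 + 42)*149 - 420 = 39*149 - 420 = 5811 - 420 = 5391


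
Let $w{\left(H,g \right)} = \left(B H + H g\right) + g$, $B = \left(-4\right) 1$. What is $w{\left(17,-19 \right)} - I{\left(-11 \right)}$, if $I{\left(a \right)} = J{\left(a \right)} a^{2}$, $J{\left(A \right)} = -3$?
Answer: $-47$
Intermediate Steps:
$B = -4$
$w{\left(H,g \right)} = g - 4 H + H g$ ($w{\left(H,g \right)} = \left(- 4 H + H g\right) + g = g - 4 H + H g$)
$I{\left(a \right)} = - 3 a^{2}$
$w{\left(17,-19 \right)} - I{\left(-11 \right)} = \left(-19 - 68 + 17 \left(-19\right)\right) - - 3 \left(-11\right)^{2} = \left(-19 - 68 - 323\right) - \left(-3\right) 121 = -410 - -363 = -410 + 363 = -47$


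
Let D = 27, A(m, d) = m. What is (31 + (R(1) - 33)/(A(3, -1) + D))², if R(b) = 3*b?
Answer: 900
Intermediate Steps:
(31 + (R(1) - 33)/(A(3, -1) + D))² = (31 + (3*1 - 33)/(3 + 27))² = (31 + (3 - 33)/30)² = (31 - 30*1/30)² = (31 - 1)² = 30² = 900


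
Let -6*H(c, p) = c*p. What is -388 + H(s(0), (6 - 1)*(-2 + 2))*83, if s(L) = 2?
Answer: -388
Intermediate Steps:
H(c, p) = -c*p/6
-388 + H(s(0), (6 - 1)*(-2 + 2))*83 = -388 - 1/6*2*(6 - 1)*(-2 + 2)*83 = -388 - 1/6*2*5*0*83 = -388 - 1/6*2*0*83 = -388 + 0*83 = -388 + 0 = -388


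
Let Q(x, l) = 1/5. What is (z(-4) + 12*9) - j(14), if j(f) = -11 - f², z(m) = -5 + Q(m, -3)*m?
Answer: 1546/5 ≈ 309.20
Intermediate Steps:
Q(x, l) = ⅕
z(m) = -5 + m/5
(z(-4) + 12*9) - j(14) = ((-5 + (⅕)*(-4)) + 12*9) - (-11 - 1*14²) = ((-5 - ⅘) + 108) - (-11 - 1*196) = (-29/5 + 108) - (-11 - 196) = 511/5 - 1*(-207) = 511/5 + 207 = 1546/5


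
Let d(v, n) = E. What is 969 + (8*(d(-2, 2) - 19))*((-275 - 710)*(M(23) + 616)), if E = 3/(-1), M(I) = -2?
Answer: 106444009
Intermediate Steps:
E = -3 (E = 3*(-1) = -3)
d(v, n) = -3
969 + (8*(d(-2, 2) - 19))*((-275 - 710)*(M(23) + 616)) = 969 + (8*(-3 - 19))*((-275 - 710)*(-2 + 616)) = 969 + (8*(-22))*(-985*614) = 969 - 176*(-604790) = 969 + 106443040 = 106444009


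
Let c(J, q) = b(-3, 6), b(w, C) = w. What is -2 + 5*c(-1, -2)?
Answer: -17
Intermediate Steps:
c(J, q) = -3
-2 + 5*c(-1, -2) = -2 + 5*(-3) = -2 - 15 = -17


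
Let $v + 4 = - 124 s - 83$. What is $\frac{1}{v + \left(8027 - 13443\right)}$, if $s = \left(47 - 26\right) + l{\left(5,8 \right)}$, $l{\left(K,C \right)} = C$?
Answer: $- \frac{1}{9099} \approx -0.0001099$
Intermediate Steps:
$s = 29$ ($s = \left(47 - 26\right) + 8 = 21 + 8 = 29$)
$v = -3683$ ($v = -4 - 3679 = -3683$)
$\frac{1}{v + \left(8027 - 13443\right)} = \frac{1}{-3683 + \left(8027 - 13443\right)} = \frac{1}{-3683 - 5416} = \frac{1}{-9099} = - \frac{1}{9099}$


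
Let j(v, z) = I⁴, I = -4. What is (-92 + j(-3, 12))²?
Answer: 26896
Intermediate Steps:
j(v, z) = 256 (j(v, z) = (-4)⁴ = 256)
(-92 + j(-3, 12))² = (-92 + 256)² = 164² = 26896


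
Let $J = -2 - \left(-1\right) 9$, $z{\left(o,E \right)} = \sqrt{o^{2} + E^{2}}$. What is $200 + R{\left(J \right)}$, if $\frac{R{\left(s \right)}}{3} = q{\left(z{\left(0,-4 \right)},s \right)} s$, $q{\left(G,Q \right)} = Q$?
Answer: $347$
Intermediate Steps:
$z{\left(o,E \right)} = \sqrt{E^{2} + o^{2}}$
$J = 7$ ($J = -2 - -9 = -2 + 9 = 7$)
$R{\left(s \right)} = 3 s^{2}$ ($R{\left(s \right)} = 3 s s = 3 s^{2}$)
$200 + R{\left(J \right)} = 200 + 3 \cdot 7^{2} = 200 + 3 \cdot 49 = 200 + 147 = 347$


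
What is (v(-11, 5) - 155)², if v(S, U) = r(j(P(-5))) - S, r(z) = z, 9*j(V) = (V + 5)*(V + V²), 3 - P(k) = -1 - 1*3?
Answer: 43264/9 ≈ 4807.1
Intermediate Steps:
P(k) = 7 (P(k) = 3 - (-1 - 1*3) = 3 - (-1 - 3) = 3 - 1*(-4) = 3 + 4 = 7)
j(V) = (5 + V)*(V + V²)/9 (j(V) = ((V + 5)*(V + V²))/9 = ((5 + V)*(V + V²))/9 = (5 + V)*(V + V²)/9)
v(S, U) = 224/3 - S (v(S, U) = (⅑)*7*(5 + 7² + 6*7) - S = (⅑)*7*(5 + 49 + 42) - S = (⅑)*7*96 - S = 224/3 - S)
(v(-11, 5) - 155)² = ((224/3 - 1*(-11)) - 155)² = ((224/3 + 11) - 155)² = (257/3 - 155)² = (-208/3)² = 43264/9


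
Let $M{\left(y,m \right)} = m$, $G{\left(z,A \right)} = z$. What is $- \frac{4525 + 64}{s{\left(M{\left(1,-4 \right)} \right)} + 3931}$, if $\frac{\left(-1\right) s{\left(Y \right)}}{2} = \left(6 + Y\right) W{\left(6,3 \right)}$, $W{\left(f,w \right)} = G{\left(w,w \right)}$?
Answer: $- \frac{4589}{3919} \approx -1.171$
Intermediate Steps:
$W{\left(f,w \right)} = w$
$s{\left(Y \right)} = -36 - 6 Y$ ($s{\left(Y \right)} = - 2 \left(6 + Y\right) 3 = - 2 \left(18 + 3 Y\right) = -36 - 6 Y$)
$- \frac{4525 + 64}{s{\left(M{\left(1,-4 \right)} \right)} + 3931} = - \frac{4525 + 64}{\left(-36 - -24\right) + 3931} = - \frac{4589}{\left(-36 + 24\right) + 3931} = - \frac{4589}{-12 + 3931} = - \frac{4589}{3919}$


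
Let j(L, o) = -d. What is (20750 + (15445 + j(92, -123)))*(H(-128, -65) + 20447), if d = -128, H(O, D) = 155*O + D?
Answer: 19687066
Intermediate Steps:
H(O, D) = D + 155*O
j(L, o) = 128 (j(L, o) = -1*(-128) = 128)
(20750 + (15445 + j(92, -123)))*(H(-128, -65) + 20447) = (20750 + (15445 + 128))*((-65 + 155*(-128)) + 20447) = (20750 + 15573)*((-65 - 19840) + 20447) = 36323*(-19905 + 20447) = 36323*542 = 19687066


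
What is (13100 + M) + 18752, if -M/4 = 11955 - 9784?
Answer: 23168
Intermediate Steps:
M = -8684 (M = -4*(11955 - 9784) = -4*2171 = -8684)
(13100 + M) + 18752 = (13100 - 8684) + 18752 = 4416 + 18752 = 23168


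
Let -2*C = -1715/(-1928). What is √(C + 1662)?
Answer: √1544076637/964 ≈ 40.762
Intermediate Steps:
C = -1715/3856 (C = -(-1715)/(2*(-1928)) = -(-1715)*(-1)/(2*1928) = -½*1715/1928 = -1715/3856 ≈ -0.44476)
√(C + 1662) = √(-1715/3856 + 1662) = √(6406957/3856) = √1544076637/964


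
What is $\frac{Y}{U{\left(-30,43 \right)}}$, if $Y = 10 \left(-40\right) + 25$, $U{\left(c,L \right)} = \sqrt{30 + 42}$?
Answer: $- \frac{125 \sqrt{2}}{4} \approx -44.194$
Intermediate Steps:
$U{\left(c,L \right)} = 6 \sqrt{2}$ ($U{\left(c,L \right)} = \sqrt{72} = 6 \sqrt{2}$)
$Y = -375$ ($Y = -400 + 25 = -375$)
$\frac{Y}{U{\left(-30,43 \right)}} = - \frac{375}{6 \sqrt{2}} = - 375 \frac{\sqrt{2}}{12} = - \frac{125 \sqrt{2}}{4}$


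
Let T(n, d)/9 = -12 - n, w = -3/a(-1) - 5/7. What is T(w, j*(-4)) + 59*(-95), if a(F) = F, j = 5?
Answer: -40135/7 ≈ -5733.6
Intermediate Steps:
w = 16/7 (w = -3/(-1) - 5/7 = -3*(-1) - 5*1/7 = 3 - 5/7 = 16/7 ≈ 2.2857)
T(n, d) = -108 - 9*n (T(n, d) = 9*(-12 - n) = -108 - 9*n)
T(w, j*(-4)) + 59*(-95) = (-108 - 9*16/7) + 59*(-95) = (-108 - 144/7) - 5605 = -900/7 - 5605 = -40135/7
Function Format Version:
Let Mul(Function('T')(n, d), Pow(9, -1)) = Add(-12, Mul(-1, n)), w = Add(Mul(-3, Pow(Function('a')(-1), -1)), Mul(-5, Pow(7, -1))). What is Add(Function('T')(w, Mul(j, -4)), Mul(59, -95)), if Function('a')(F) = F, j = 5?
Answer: Rational(-40135, 7) ≈ -5733.6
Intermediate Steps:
w = Rational(16, 7) (w = Add(Mul(-3, Pow(-1, -1)), Mul(-5, Pow(7, -1))) = Add(Mul(-3, -1), Mul(-5, Rational(1, 7))) = Add(3, Rational(-5, 7)) = Rational(16, 7) ≈ 2.2857)
Function('T')(n, d) = Add(-108, Mul(-9, n)) (Function('T')(n, d) = Mul(9, Add(-12, Mul(-1, n))) = Add(-108, Mul(-9, n)))
Add(Function('T')(w, Mul(j, -4)), Mul(59, -95)) = Add(Add(-108, Mul(-9, Rational(16, 7))), Mul(59, -95)) = Add(Add(-108, Rational(-144, 7)), -5605) = Add(Rational(-900, 7), -5605) = Rational(-40135, 7)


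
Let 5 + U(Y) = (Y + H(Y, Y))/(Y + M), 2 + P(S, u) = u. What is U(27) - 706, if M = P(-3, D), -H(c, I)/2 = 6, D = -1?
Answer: -5683/8 ≈ -710.38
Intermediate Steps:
H(c, I) = -12 (H(c, I) = -2*6 = -12)
P(S, u) = -2 + u
M = -3 (M = -2 - 1 = -3)
U(Y) = -5 + (-12 + Y)/(-3 + Y) (U(Y) = -5 + (Y - 12)/(Y - 3) = -5 + (-12 + Y)/(-3 + Y))
U(27) - 706 = (3 - 4*27)/(-3 + 27) - 706 = (3 - 108)/24 - 706 = (1/24)*(-105) - 706 = -35/8 - 706 = -5683/8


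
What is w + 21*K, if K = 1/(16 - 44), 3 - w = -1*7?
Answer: 37/4 ≈ 9.2500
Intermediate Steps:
w = 10 (w = 3 - (-1)*7 = 3 - 1*(-7) = 3 + 7 = 10)
K = -1/28 (K = 1/(-28) = -1/28 ≈ -0.035714)
w + 21*K = 10 + 21*(-1/28) = 10 - ¾ = 37/4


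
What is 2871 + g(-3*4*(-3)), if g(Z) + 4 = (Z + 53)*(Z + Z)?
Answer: 9275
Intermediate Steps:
g(Z) = -4 + 2*Z*(53 + Z) (g(Z) = -4 + (Z + 53)*(Z + Z) = -4 + (53 + Z)*(2*Z) = -4 + 2*Z*(53 + Z))
2871 + g(-3*4*(-3)) = 2871 + (-4 + 2*(-3*4*(-3))² + 106*(-3*4*(-3))) = 2871 + (-4 + 2*(-12*(-3))² + 106*(-12*(-3))) = 2871 + (-4 + 2*36² + 106*36) = 2871 + (-4 + 2*1296 + 3816) = 2871 + (-4 + 2592 + 3816) = 2871 + 6404 = 9275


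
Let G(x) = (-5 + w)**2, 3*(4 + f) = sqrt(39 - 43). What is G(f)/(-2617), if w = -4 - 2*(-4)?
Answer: -1/2617 ≈ -0.00038212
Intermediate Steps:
f = -4 + 2*I/3 (f = -4 + sqrt(39 - 43)/3 = -4 + sqrt(-4)/3 = -4 + (2*I)/3 = -4 + 2*I/3 ≈ -4.0 + 0.66667*I)
w = 4 (w = -4 + 8 = 4)
G(x) = 1 (G(x) = (-5 + 4)**2 = (-1)**2 = 1)
G(f)/(-2617) = 1/(-2617) = 1*(-1/2617) = -1/2617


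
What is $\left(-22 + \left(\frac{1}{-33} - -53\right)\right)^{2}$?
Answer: $\frac{1044484}{1089} \approx 959.12$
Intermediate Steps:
$\left(-22 + \left(\frac{1}{-33} - -53\right)\right)^{2} = \left(-22 + \left(- \frac{1}{33} + 53\right)\right)^{2} = \left(-22 + \frac{1748}{33}\right)^{2} = \left(\frac{1022}{33}\right)^{2} = \frac{1044484}{1089}$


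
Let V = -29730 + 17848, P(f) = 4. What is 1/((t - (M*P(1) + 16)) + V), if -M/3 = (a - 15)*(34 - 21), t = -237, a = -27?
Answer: -1/18687 ≈ -5.3513e-5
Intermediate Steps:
V = -11882
M = 1638 (M = -3*(-27 - 15)*(34 - 21) = -(-126)*13 = -3*(-546) = 1638)
1/((t - (M*P(1) + 16)) + V) = 1/((-237 - (1638*4 + 16)) - 11882) = 1/((-237 - (6552 + 16)) - 11882) = 1/((-237 - 1*6568) - 11882) = 1/((-237 - 6568) - 11882) = 1/(-6805 - 11882) = 1/(-18687) = -1/18687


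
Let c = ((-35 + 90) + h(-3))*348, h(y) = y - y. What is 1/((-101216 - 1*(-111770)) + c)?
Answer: 1/29694 ≈ 3.3677e-5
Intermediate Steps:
h(y) = 0
c = 19140 (c = ((-35 + 90) + 0)*348 = (55 + 0)*348 = 55*348 = 19140)
1/((-101216 - 1*(-111770)) + c) = 1/((-101216 - 1*(-111770)) + 19140) = 1/((-101216 + 111770) + 19140) = 1/(10554 + 19140) = 1/29694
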